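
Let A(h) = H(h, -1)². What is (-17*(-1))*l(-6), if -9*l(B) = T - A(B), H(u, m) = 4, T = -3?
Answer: 323/9 ≈ 35.889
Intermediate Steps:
A(h) = 16 (A(h) = 4² = 16)
l(B) = 19/9 (l(B) = -(-3 - 1*16)/9 = -(-3 - 16)/9 = -⅑*(-19) = 19/9)
(-17*(-1))*l(-6) = -17*(-1)*(19/9) = 17*(19/9) = 323/9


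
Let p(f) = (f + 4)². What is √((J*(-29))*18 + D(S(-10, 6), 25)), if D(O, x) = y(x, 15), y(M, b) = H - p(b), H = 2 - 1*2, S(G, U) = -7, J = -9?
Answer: √4337 ≈ 65.856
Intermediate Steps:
p(f) = (4 + f)²
H = 0 (H = 2 - 2 = 0)
y(M, b) = -(4 + b)² (y(M, b) = 0 - (4 + b)² = -(4 + b)²)
D(O, x) = -361 (D(O, x) = -(4 + 15)² = -1*19² = -1*361 = -361)
√((J*(-29))*18 + D(S(-10, 6), 25)) = √(-9*(-29)*18 - 361) = √(261*18 - 361) = √(4698 - 361) = √4337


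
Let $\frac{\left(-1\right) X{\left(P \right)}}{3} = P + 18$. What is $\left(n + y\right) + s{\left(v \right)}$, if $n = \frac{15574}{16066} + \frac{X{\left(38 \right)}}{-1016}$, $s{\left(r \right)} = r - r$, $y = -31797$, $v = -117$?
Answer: $- \frac{32437855585}{1020191} \approx -31796.0$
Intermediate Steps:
$X{\left(P \right)} = -54 - 3 P$ ($X{\left(P \right)} = - 3 \left(P + 18\right) = - 3 \left(18 + P\right) = -54 - 3 P$)
$s{\left(r \right)} = 0$
$n = \frac{1157642}{1020191}$ ($n = \frac{15574}{16066} + \frac{-54 - 114}{-1016} = 15574 \cdot \frac{1}{16066} + \left(-54 - 114\right) \left(- \frac{1}{1016}\right) = \frac{7787}{8033} - - \frac{21}{127} = \frac{7787}{8033} + \frac{21}{127} = \frac{1157642}{1020191} \approx 1.1347$)
$\left(n + y\right) + s{\left(v \right)} = \left(\frac{1157642}{1020191} - 31797\right) + 0 = - \frac{32437855585}{1020191} + 0 = - \frac{32437855585}{1020191}$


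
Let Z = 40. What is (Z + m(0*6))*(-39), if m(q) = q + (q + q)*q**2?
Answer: -1560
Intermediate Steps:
m(q) = q + 2*q**3 (m(q) = q + (2*q)*q**2 = q + 2*q**3)
(Z + m(0*6))*(-39) = (40 + (0*6 + 2*(0*6)**3))*(-39) = (40 + (0 + 2*0**3))*(-39) = (40 + (0 + 2*0))*(-39) = (40 + (0 + 0))*(-39) = (40 + 0)*(-39) = 40*(-39) = -1560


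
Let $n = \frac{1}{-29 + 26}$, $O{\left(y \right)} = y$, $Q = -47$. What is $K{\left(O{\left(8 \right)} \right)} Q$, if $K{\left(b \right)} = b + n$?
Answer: $- \frac{1081}{3} \approx -360.33$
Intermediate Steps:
$n = - \frac{1}{3}$ ($n = \frac{1}{-3} = - \frac{1}{3} \approx -0.33333$)
$K{\left(b \right)} = - \frac{1}{3} + b$ ($K{\left(b \right)} = b - \frac{1}{3} = - \frac{1}{3} + b$)
$K{\left(O{\left(8 \right)} \right)} Q = \left(- \frac{1}{3} + 8\right) \left(-47\right) = \frac{23}{3} \left(-47\right) = - \frac{1081}{3}$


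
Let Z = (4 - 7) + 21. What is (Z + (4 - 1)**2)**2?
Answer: 729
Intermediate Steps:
Z = 18 (Z = -3 + 21 = 18)
(Z + (4 - 1)**2)**2 = (18 + (4 - 1)**2)**2 = (18 + 3**2)**2 = (18 + 9)**2 = 27**2 = 729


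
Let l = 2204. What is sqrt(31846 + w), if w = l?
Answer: 5*sqrt(1362) ≈ 184.53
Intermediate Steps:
w = 2204
sqrt(31846 + w) = sqrt(31846 + 2204) = sqrt(34050) = 5*sqrt(1362)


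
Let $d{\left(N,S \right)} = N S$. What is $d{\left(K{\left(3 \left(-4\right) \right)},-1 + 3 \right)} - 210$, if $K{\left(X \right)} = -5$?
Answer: $-220$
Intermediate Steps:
$d{\left(K{\left(3 \left(-4\right) \right)},-1 + 3 \right)} - 210 = - 5 \left(-1 + 3\right) - 210 = \left(-5\right) 2 - 210 = -10 - 210 = -220$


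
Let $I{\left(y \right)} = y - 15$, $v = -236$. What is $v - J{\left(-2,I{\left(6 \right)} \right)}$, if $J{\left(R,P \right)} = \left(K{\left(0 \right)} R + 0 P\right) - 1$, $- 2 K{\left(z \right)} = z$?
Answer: $-235$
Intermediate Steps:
$I{\left(y \right)} = -15 + y$ ($I{\left(y \right)} = y - 15 = -15 + y$)
$K{\left(z \right)} = - \frac{z}{2}$
$J{\left(R,P \right)} = -1$ ($J{\left(R,P \right)} = \left(\left(- \frac{1}{2}\right) 0 R + 0 P\right) - 1 = \left(0 R + 0\right) - 1 = \left(0 + 0\right) - 1 = 0 - 1 = -1$)
$v - J{\left(-2,I{\left(6 \right)} \right)} = -236 - -1 = -236 + 1 = -235$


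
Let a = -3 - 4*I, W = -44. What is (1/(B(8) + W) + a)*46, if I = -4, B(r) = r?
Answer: 10741/18 ≈ 596.72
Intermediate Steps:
a = 13 (a = -3 - 4*(-4) = -3 + 16 = 13)
(1/(B(8) + W) + a)*46 = (1/(8 - 44) + 13)*46 = (1/(-36) + 13)*46 = (-1/36 + 13)*46 = (467/36)*46 = 10741/18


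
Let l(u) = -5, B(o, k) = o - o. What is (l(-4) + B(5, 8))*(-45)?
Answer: 225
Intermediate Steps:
B(o, k) = 0
(l(-4) + B(5, 8))*(-45) = (-5 + 0)*(-45) = -5*(-45) = 225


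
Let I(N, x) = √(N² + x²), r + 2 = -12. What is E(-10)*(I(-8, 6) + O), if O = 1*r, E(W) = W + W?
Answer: 80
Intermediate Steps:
r = -14 (r = -2 - 12 = -14)
E(W) = 2*W
O = -14 (O = 1*(-14) = -14)
E(-10)*(I(-8, 6) + O) = (2*(-10))*(√((-8)² + 6²) - 14) = -20*(√(64 + 36) - 14) = -20*(√100 - 14) = -20*(10 - 14) = -20*(-4) = 80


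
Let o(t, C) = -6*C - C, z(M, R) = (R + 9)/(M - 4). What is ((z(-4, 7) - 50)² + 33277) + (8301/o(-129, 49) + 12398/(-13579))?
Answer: 167468025864/4657597 ≈ 35956.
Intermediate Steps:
z(M, R) = (9 + R)/(-4 + M)
o(t, C) = -7*C
((z(-4, 7) - 50)² + 33277) + (8301/o(-129, 49) + 12398/(-13579)) = (((9 + 7)/(-4 - 4) - 50)² + 33277) + (8301/((-7*49)) + 12398/(-13579)) = ((16/(-8) - 50)² + 33277) + (8301/(-343) + 12398*(-1/13579)) = ((-⅛*16 - 50)² + 33277) + (8301*(-1/343) - 12398/13579) = ((-2 - 50)² + 33277) + (-8301/343 - 12398/13579) = ((-52)² + 33277) - 116971793/4657597 = (2704 + 33277) - 116971793/4657597 = 35981 - 116971793/4657597 = 167468025864/4657597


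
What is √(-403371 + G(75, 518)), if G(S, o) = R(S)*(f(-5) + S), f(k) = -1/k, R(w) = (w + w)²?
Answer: 9*√15909 ≈ 1135.2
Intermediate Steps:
R(w) = 4*w² (R(w) = (2*w)² = 4*w²)
G(S, o) = 4*S²*(⅕ + S) (G(S, o) = (4*S²)*(-1/(-5) + S) = (4*S²)*(-1*(-⅕) + S) = (4*S²)*(⅕ + S) = 4*S²*(⅕ + S))
√(-403371 + G(75, 518)) = √(-403371 + 75²*(⅘ + 4*75)) = √(-403371 + 5625*(⅘ + 300)) = √(-403371 + 5625*(1504/5)) = √(-403371 + 1692000) = √1288629 = 9*√15909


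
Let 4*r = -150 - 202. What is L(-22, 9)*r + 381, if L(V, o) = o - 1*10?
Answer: 469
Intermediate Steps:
L(V, o) = -10 + o (L(V, o) = o - 10 = -10 + o)
r = -88 (r = (-150 - 202)/4 = (¼)*(-352) = -88)
L(-22, 9)*r + 381 = (-10 + 9)*(-88) + 381 = -1*(-88) + 381 = 88 + 381 = 469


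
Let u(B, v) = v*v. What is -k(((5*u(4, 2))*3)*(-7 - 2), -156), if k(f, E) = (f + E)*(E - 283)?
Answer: -305544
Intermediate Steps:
u(B, v) = v**2
k(f, E) = (-283 + E)*(E + f) (k(f, E) = (E + f)*(-283 + E) = (-283 + E)*(E + f))
-k(((5*u(4, 2))*3)*(-7 - 2), -156) = -((-156)**2 - 283*(-156) - 283*(5*2**2)*3*(-7 - 2) - 156*(5*2**2)*3*(-7 - 2)) = -(24336 + 44148 - 283*(5*4)*3*(-9) - 156*(5*4)*3*(-9)) = -(24336 + 44148 - 283*20*3*(-9) - 156*20*3*(-9)) = -(24336 + 44148 - 16980*(-9) - 9360*(-9)) = -(24336 + 44148 - 283*(-540) - 156*(-540)) = -(24336 + 44148 + 152820 + 84240) = -1*305544 = -305544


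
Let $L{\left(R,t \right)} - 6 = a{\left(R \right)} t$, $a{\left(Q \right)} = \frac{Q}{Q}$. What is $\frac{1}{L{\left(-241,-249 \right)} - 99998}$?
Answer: $- \frac{1}{100241} \approx -9.976 \cdot 10^{-6}$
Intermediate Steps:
$a{\left(Q \right)} = 1$
$L{\left(R,t \right)} = 6 + t$ ($L{\left(R,t \right)} = 6 + 1 t = 6 + t$)
$\frac{1}{L{\left(-241,-249 \right)} - 99998} = \frac{1}{\left(6 - 249\right) - 99998} = \frac{1}{-243 - 99998} = \frac{1}{-100241} = - \frac{1}{100241}$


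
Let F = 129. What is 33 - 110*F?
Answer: -14157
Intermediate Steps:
33 - 110*F = 33 - 110*129 = 33 - 14190 = -14157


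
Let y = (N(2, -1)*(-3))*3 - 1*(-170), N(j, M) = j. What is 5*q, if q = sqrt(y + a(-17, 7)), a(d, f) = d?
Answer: 15*sqrt(15) ≈ 58.095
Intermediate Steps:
y = 152 (y = (2*(-3))*3 - 1*(-170) = -6*3 + 170 = -18 + 170 = 152)
q = 3*sqrt(15) (q = sqrt(152 - 17) = sqrt(135) = 3*sqrt(15) ≈ 11.619)
5*q = 5*(3*sqrt(15)) = 15*sqrt(15)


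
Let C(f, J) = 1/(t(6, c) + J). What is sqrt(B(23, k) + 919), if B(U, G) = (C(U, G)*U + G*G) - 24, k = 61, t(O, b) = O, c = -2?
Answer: sqrt(20722765)/67 ≈ 67.944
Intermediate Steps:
C(f, J) = 1/(6 + J)
B(U, G) = -24 + G**2 + U/(6 + G) (B(U, G) = (U/(6 + G) + G*G) - 24 = (U/(6 + G) + G**2) - 24 = (G**2 + U/(6 + G)) - 24 = -24 + G**2 + U/(6 + G))
sqrt(B(23, k) + 919) = sqrt((23 + (-24 + 61**2)*(6 + 61))/(6 + 61) + 919) = sqrt((23 + (-24 + 3721)*67)/67 + 919) = sqrt((23 + 3697*67)/67 + 919) = sqrt((23 + 247699)/67 + 919) = sqrt((1/67)*247722 + 919) = sqrt(247722/67 + 919) = sqrt(309295/67) = sqrt(20722765)/67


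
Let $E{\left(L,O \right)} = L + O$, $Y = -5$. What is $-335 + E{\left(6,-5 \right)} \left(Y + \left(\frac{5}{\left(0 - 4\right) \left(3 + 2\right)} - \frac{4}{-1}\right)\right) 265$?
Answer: $- \frac{2665}{4} \approx -666.25$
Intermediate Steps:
$-335 + E{\left(6,-5 \right)} \left(Y + \left(\frac{5}{\left(0 - 4\right) \left(3 + 2\right)} - \frac{4}{-1}\right)\right) 265 = -335 + \left(6 - 5\right) \left(-5 + \left(\frac{5}{\left(0 - 4\right) \left(3 + 2\right)} - \frac{4}{-1}\right)\right) 265 = -335 + 1 \left(-5 + \left(\frac{5}{\left(-4\right) 5} - -4\right)\right) 265 = -335 + 1 \left(-5 + \left(\frac{5}{-20} + 4\right)\right) 265 = -335 + 1 \left(-5 + \left(5 \left(- \frac{1}{20}\right) + 4\right)\right) 265 = -335 + 1 \left(-5 + \left(- \frac{1}{4} + 4\right)\right) 265 = -335 + 1 \left(-5 + \frac{15}{4}\right) 265 = -335 + 1 \left(- \frac{5}{4}\right) 265 = -335 - \frac{1325}{4} = - \frac{2665}{4}$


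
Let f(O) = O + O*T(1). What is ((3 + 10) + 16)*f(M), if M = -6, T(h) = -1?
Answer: 0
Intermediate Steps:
f(O) = 0 (f(O) = O + O*(-1) = O - O = 0)
((3 + 10) + 16)*f(M) = ((3 + 10) + 16)*0 = (13 + 16)*0 = 29*0 = 0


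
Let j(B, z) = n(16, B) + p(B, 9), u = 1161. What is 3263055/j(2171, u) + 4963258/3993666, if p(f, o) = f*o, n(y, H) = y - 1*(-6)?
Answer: 6564319049684/39060050313 ≈ 168.06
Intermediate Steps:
n(y, H) = 6 + y (n(y, H) = y + 6 = 6 + y)
j(B, z) = 22 + 9*B (j(B, z) = (6 + 16) + B*9 = 22 + 9*B)
3263055/j(2171, u) + 4963258/3993666 = 3263055/(22 + 9*2171) + 4963258/3993666 = 3263055/(22 + 19539) + 4963258*(1/3993666) = 3263055/19561 + 2481629/1996833 = 6564319049684/39060050313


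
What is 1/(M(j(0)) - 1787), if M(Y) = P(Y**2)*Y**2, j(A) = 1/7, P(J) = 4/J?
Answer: -1/1783 ≈ -0.00056085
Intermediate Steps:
j(A) = 1/7
M(Y) = 4 (M(Y) = (4/(Y**2))*Y**2 = (4/Y**2)*Y**2 = 4)
1/(M(j(0)) - 1787) = 1/(4 - 1787) = 1/(-1783) = -1/1783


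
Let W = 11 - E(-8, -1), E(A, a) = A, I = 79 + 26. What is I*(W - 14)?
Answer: 525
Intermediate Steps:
I = 105
W = 19 (W = 11 - 1*(-8) = 11 + 8 = 19)
I*(W - 14) = 105*(19 - 14) = 105*5 = 525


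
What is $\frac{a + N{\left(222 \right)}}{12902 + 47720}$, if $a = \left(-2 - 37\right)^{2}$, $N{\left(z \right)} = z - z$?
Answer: $\frac{1521}{60622} \approx 0.02509$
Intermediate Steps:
$N{\left(z \right)} = 0$
$a = 1521$ ($a = \left(-39\right)^{2} = 1521$)
$\frac{a + N{\left(222 \right)}}{12902 + 47720} = \frac{1521 + 0}{12902 + 47720} = \frac{1521}{60622}$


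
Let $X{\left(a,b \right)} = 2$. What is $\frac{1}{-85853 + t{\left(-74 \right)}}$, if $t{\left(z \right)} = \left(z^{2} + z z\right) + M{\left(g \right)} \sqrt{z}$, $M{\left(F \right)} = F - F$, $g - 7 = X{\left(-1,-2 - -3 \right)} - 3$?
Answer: $- \frac{1}{74901} \approx -1.3351 \cdot 10^{-5}$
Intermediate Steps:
$g = 6$ ($g = 7 + \left(2 - 3\right) = 7 - 1 = 6$)
$M{\left(F \right)} = 0$
$t{\left(z \right)} = 2 z^{2}$ ($t{\left(z \right)} = \left(z^{2} + z z\right) + 0 \sqrt{z} = \left(z^{2} + z^{2}\right) + 0 = 2 z^{2} + 0 = 2 z^{2}$)
$\frac{1}{-85853 + t{\left(-74 \right)}} = \frac{1}{-85853 + 2 \left(-74\right)^{2}} = \frac{1}{-85853 + 2 \cdot 5476} = \frac{1}{-85853 + 10952} = \frac{1}{-74901} = - \frac{1}{74901}$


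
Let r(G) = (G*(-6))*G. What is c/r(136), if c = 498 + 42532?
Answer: -21515/55488 ≈ -0.38774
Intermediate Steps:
c = 43030
r(G) = -6*G² (r(G) = (-6*G)*G = -6*G²)
c/r(136) = 43030/((-6*136²)) = 43030/((-6*18496)) = 43030/(-110976) = 43030*(-1/110976) = -21515/55488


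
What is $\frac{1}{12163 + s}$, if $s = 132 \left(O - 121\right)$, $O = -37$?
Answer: $- \frac{1}{8693} \approx -0.00011504$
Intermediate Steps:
$s = -20856$ ($s = 132 \left(-37 - 121\right) = 132 \left(-158\right) = -20856$)
$\frac{1}{12163 + s} = \frac{1}{12163 - 20856} = \frac{1}{-8693} = - \frac{1}{8693}$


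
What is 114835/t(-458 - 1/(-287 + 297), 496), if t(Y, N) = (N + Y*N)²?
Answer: 410125/183581013952 ≈ 2.2340e-6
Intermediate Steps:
t(Y, N) = (N + N*Y)²
114835/t(-458 - 1/(-287 + 297), 496) = 114835/((496²*(1 + (-458 - 1/(-287 + 297)))²)) = 114835/((246016*(1 + (-458 - 1/10))²)) = 114835/((246016*(1 + (-458 - 1*⅒))²)) = 114835/((246016*(1 + (-458 - ⅒))²)) = 114835/((246016*(1 - 4581/10)²)) = 114835/((246016*(-4571/10)²)) = 114835/((246016*(20894041/100))) = 114835/(1285067097664/25) = 114835*(25/1285067097664) = 410125/183581013952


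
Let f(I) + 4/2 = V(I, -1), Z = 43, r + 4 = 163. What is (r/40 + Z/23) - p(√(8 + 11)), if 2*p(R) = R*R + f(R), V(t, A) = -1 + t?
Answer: -1983/920 - √19/2 ≈ -4.3349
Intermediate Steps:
r = 159 (r = -4 + 163 = 159)
f(I) = -3 + I (f(I) = -2 + (-1 + I) = -3 + I)
p(R) = -3/2 + R/2 + R²/2 (p(R) = (R*R + (-3 + R))/2 = (R² + (-3 + R))/2 = (-3 + R + R²)/2 = -3/2 + R/2 + R²/2)
(r/40 + Z/23) - p(√(8 + 11)) = (159/40 + 43/23) - (-3/2 + √(8 + 11)/2 + (√(8 + 11))²/2) = (159*(1/40) + 43*(1/23)) - (-3/2 + √19/2 + (√19)²/2) = (159/40 + 43/23) - (-3/2 + √19/2 + (½)*19) = 5377/920 - (-3/2 + √19/2 + 19/2) = 5377/920 - (8 + √19/2) = 5377/920 + (-8 - √19/2) = -1983/920 - √19/2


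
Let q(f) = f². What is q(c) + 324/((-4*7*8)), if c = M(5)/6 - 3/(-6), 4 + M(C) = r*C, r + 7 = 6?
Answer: -25/56 ≈ -0.44643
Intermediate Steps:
r = -1 (r = -7 + 6 = -1)
M(C) = -4 - C
c = -1 (c = (-4 - 1*5)/6 - 3/(-6) = (-4 - 5)*(⅙) - 3*(-⅙) = -9*⅙ + ½ = -3/2 + ½ = -1)
q(c) + 324/((-4*7*8)) = (-1)² + 324/((-4*7*8)) = 1 + 324/((-28*8)) = 1 + 324/(-224) = 1 + 324*(-1/224) = 1 - 81/56 = -25/56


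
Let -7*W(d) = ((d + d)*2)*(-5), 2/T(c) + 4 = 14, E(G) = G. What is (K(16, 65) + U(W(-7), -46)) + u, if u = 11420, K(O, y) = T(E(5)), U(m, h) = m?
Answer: 57001/5 ≈ 11400.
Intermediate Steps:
T(c) = ⅕ (T(c) = 2/(-4 + 14) = 2/10 = 2*(⅒) = ⅕)
W(d) = 20*d/7 (W(d) = -(d + d)*2*(-5)/7 = -(2*d)*2*(-5)/7 = -4*d*(-5)/7 = -(-20)*d/7 = 20*d/7)
K(O, y) = ⅕
(K(16, 65) + U(W(-7), -46)) + u = (⅕ + (20/7)*(-7)) + 11420 = (⅕ - 20) + 11420 = -99/5 + 11420 = 57001/5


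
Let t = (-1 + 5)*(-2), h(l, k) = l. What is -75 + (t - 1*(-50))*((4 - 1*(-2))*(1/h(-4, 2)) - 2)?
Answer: -222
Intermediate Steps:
t = -8 (t = 4*(-2) = -8)
-75 + (t - 1*(-50))*((4 - 1*(-2))*(1/h(-4, 2)) - 2) = -75 + (-8 - 1*(-50))*((4 - 1*(-2))*(1/(-4)) - 2) = -75 + (-8 + 50)*((4 + 2)*(1*(-¼)) - 2) = -75 + 42*(6*(-¼) - 2) = -75 + 42*(-3/2 - 2) = -75 + 42*(-7/2) = -75 - 147 = -222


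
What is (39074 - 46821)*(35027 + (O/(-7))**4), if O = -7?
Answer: -271361916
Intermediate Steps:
(39074 - 46821)*(35027 + (O/(-7))**4) = (39074 - 46821)*(35027 + (-7/(-7))**4) = -7747*(35027 + (-7*(-1/7))**4) = -7747*(35027 + 1**4) = -7747*(35027 + 1) = -7747*35028 = -271361916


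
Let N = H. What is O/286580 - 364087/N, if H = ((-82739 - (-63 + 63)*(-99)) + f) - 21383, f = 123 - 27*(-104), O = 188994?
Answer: 61732272157/14499658390 ≈ 4.2575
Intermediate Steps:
f = 2931 (f = 123 + 2808 = 2931)
H = -101191 (H = ((-82739 - (-63 + 63)*(-99)) + 2931) - 21383 = ((-82739 - 0*(-99)) + 2931) - 21383 = ((-82739 - 1*0) + 2931) - 21383 = ((-82739 + 0) + 2931) - 21383 = (-82739 + 2931) - 21383 = -79808 - 21383 = -101191)
N = -101191
O/286580 - 364087/N = 188994/286580 - 364087/(-101191) = 188994*(1/286580) - 364087*(-1/101191) = 94497/143290 + 364087/101191 = 61732272157/14499658390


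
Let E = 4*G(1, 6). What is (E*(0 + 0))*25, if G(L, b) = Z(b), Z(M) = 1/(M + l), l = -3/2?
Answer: 0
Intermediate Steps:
l = -3/2 (l = -3*½ = -3/2 ≈ -1.5000)
Z(M) = 1/(-3/2 + M) (Z(M) = 1/(M - 3/2) = 1/(-3/2 + M))
G(L, b) = 2/(-3 + 2*b)
E = 8/9 (E = 4*(2/(-3 + 2*6)) = 4*(2/(-3 + 12)) = 4*(2/9) = 8/9 ≈ 0.88889)
(E*(0 + 0))*25 = (8*(0 + 0)/9)*25 = ((8/9)*0)*25 = 0*25 = 0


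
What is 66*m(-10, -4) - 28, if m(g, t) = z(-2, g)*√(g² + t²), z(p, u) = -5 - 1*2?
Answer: -28 - 924*√29 ≈ -5003.9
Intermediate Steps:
z(p, u) = -7 (z(p, u) = -5 - 2 = -7)
m(g, t) = -7*√(g² + t²)
66*m(-10, -4) - 28 = 66*(-7*√((-10)² + (-4)²)) - 28 = 66*(-7*√(100 + 16)) - 28 = 66*(-14*√29) - 28 = -924*√29 - 28 = -28 - 924*√29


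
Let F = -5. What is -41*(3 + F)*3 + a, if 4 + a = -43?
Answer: 199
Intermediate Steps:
a = -47 (a = -4 - 43 = -47)
-41*(3 + F)*3 + a = -41*(3 - 5)*3 - 47 = -(-82)*3 - 47 = -41*(-6) - 47 = 246 - 47 = 199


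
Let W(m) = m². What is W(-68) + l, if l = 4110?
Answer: 8734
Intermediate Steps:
W(-68) + l = (-68)² + 4110 = 4624 + 4110 = 8734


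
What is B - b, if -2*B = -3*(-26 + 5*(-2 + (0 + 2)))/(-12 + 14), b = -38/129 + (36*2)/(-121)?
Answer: -580979/31218 ≈ -18.610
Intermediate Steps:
b = -13886/15609 (b = -38*1/129 + 72*(-1/121) = -38/129 - 72/121 = -13886/15609 ≈ -0.88962)
B = -39/2 (B = -(-3)*(-26 + 5*(-2 + (0 + 2)))/(-12 + 14)/2 = -(-3)*(-26 + 5*(-2 + 2))/2/2 = -(-3)*(-26 + 5*0)*(1/2)/2 = -(-3)*(-26 + 0)*(1/2)/2 = -(-3)*(-26*1/2)/2 = -(-3)*(-13)/2 = -1/2*39 = -39/2 ≈ -19.500)
B - b = -39/2 - 1*(-13886/15609) = -39/2 + 13886/15609 = -580979/31218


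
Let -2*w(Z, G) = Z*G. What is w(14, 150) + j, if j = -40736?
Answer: -41786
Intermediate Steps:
w(Z, G) = -G*Z/2 (w(Z, G) = -Z*G/2 = -G*Z/2)
w(14, 150) + j = -½*150*14 - 40736 = -1050 - 40736 = -41786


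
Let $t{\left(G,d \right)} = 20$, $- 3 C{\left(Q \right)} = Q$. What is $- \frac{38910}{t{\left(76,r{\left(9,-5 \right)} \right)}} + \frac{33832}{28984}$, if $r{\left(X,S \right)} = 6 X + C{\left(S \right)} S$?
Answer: $- \frac{14088635}{7246} \approx -1944.3$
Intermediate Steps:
$C{\left(Q \right)} = - \frac{Q}{3}$
$r{\left(X,S \right)} = 6 X - \frac{S^{2}}{3}$ ($r{\left(X,S \right)} = 6 X + - \frac{S}{3} S = 6 X - \frac{S^{2}}{3}$)
$- \frac{38910}{t{\left(76,r{\left(9,-5 \right)} \right)}} + \frac{33832}{28984} = - \frac{38910}{20} + \frac{33832}{28984} = \left(-38910\right) \frac{1}{20} + 33832 \cdot \frac{1}{28984} = - \frac{3891}{2} + \frac{4229}{3623} = - \frac{14088635}{7246}$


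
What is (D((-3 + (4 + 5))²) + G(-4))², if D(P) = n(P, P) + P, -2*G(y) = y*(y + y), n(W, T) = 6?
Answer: 676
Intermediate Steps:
G(y) = -y² (G(y) = -y*(y + y)/2 = -y*2*y/2 = -y²)
D(P) = 6 + P
(D((-3 + (4 + 5))²) + G(-4))² = ((6 + (-3 + (4 + 5))²) - 1*(-4)²)² = ((6 + (-3 + 9)²) - 1*16)² = ((6 + 6²) - 16)² = ((6 + 36) - 16)² = (42 - 16)² = 26² = 676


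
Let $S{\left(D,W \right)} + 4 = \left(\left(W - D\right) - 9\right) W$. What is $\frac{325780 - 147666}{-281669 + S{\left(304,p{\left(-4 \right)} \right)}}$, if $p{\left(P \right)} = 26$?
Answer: $- \frac{178114}{289135} \approx -0.61602$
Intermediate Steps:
$S{\left(D,W \right)} = -4 + W \left(-9 + W - D\right)$ ($S{\left(D,W \right)} = -4 + \left(\left(W - D\right) - 9\right) W = -4 + \left(-9 + W - D\right) W = -4 + W \left(-9 + W - D\right)$)
$\frac{325780 - 147666}{-281669 + S{\left(304,p{\left(-4 \right)} \right)}} = \frac{325780 - 147666}{-281669 - \left(238 - 676 + 7904\right)} = \frac{178114}{-281669 - 7466} = \frac{178114}{-289135} = 178114 \left(- \frac{1}{289135}\right) = - \frac{178114}{289135}$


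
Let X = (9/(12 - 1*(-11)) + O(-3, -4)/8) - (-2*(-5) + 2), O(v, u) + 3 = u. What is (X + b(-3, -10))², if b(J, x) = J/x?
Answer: 125641681/846400 ≈ 148.44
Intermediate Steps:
O(v, u) = -3 + u
X = -2297/184 (X = (9/(12 - 1*(-11)) + (-3 - 4)/8) - (-2*(-5) + 2) = (9/(12 + 11) - 7*⅛) - (10 + 2) = (9/23 - 7/8) - 1*12 = (9*(1/23) - 7/8) - 12 = (9/23 - 7/8) - 12 = -89/184 - 12 = -2297/184 ≈ -12.484)
(X + b(-3, -10))² = (-2297/184 - 3/(-10))² = (-2297/184 - 3*(-⅒))² = (-2297/184 + 3/10)² = (-11209/920)² = 125641681/846400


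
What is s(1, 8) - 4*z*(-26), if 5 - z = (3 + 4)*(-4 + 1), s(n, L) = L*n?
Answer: 2712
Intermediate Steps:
z = 26 (z = 5 - (3 + 4)*(-4 + 1) = 5 - 7*(-3) = 5 - 1*(-21) = 5 + 21 = 26)
s(1, 8) - 4*z*(-26) = 8*1 - 4*26*(-26) = 8 - 104*(-26) = 8 + 2704 = 2712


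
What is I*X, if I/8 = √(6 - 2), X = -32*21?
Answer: -10752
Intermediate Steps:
X = -672
I = 16 (I = 8*√(6 - 2) = 8*√4 = 8*2 = 16)
I*X = 16*(-672) = -10752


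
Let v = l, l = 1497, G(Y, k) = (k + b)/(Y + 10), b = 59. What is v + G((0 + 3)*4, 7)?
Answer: 1500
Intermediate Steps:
G(Y, k) = (59 + k)/(10 + Y) (G(Y, k) = (k + 59)/(Y + 10) = (59 + k)/(10 + Y))
v = 1497
v + G((0 + 3)*4, 7) = 1497 + (59 + 7)/(10 + (0 + 3)*4) = 1497 + 66/(10 + 3*4) = 1497 + 66/(10 + 12) = 1497 + 66/22 = 1497 + (1/22)*66 = 1497 + 3 = 1500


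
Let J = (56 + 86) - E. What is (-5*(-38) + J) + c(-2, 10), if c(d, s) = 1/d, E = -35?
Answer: 733/2 ≈ 366.50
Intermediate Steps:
J = 177 (J = (56 + 86) - 1*(-35) = 142 + 35 = 177)
(-5*(-38) + J) + c(-2, 10) = (-5*(-38) + 177) + 1/(-2) = (190 + 177) - ½ = 367 - ½ = 733/2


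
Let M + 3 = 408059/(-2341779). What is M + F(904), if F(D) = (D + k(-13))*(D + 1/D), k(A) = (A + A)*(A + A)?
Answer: 26066422607741/18249726 ≈ 1.4283e+6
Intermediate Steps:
M = -256324/80751 (M = -3 + 408059/(-2341779) = -3 + 408059*(-1/2341779) = -3 - 14071/80751 = -256324/80751 ≈ -3.1743)
k(A) = 4*A**2 (k(A) = (2*A)*(2*A) = 4*A**2)
F(D) = (676 + D)*(D + 1/D) (F(D) = (D + 4*(-13)**2)*(D + 1/D) = (D + 4*169)*(D + 1/D) = (D + 676)*(D + 1/D) = (676 + D)*(D + 1/D))
M + F(904) = -256324/80751 + (1 + 904**2 + 676*904 + 676/904) = -256324/80751 + (1 + 817216 + 611104 + 676*(1/904)) = -256324/80751 + (1 + 817216 + 611104 + 169/226) = -256324/80751 + 322800715/226 = 26066422607741/18249726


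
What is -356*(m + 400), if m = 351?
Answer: -267356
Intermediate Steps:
-356*(m + 400) = -356*(351 + 400) = -356*751 = -267356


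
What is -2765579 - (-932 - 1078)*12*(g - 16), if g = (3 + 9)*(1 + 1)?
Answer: -2572619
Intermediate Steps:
g = 24 (g = 12*2 = 24)
-2765579 - (-932 - 1078)*12*(g - 16) = -2765579 - (-932 - 1078)*12*(24 - 16) = -2765579 - (-2010)*12*8 = -2765579 - (-2010)*96 = -2765579 - 1*(-192960) = -2765579 + 192960 = -2572619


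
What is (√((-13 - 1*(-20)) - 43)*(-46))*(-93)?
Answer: 25668*I ≈ 25668.0*I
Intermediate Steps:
(√((-13 - 1*(-20)) - 43)*(-46))*(-93) = (√((-13 + 20) - 43)*(-46))*(-93) = (√(7 - 43)*(-46))*(-93) = (√(-36)*(-46))*(-93) = ((6*I)*(-46))*(-93) = -276*I*(-93) = 25668*I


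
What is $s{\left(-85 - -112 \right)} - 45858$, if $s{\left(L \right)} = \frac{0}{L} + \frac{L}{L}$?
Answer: $-45857$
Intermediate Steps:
$s{\left(L \right)} = 1$ ($s{\left(L \right)} = 0 + 1 = 1$)
$s{\left(-85 - -112 \right)} - 45858 = 1 - 45858 = -45857$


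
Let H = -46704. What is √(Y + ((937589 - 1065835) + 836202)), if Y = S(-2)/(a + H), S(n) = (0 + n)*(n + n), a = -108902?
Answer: 6*√983809659082/7073 ≈ 841.40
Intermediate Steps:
S(n) = 2*n² (S(n) = n*(2*n) = 2*n²)
Y = -4/77803 (Y = (2*(-2)²)/(-108902 - 46704) = (2*4)/(-155606) = 8*(-1/155606) = -4/77803 ≈ -5.1412e-5)
√(Y + ((937589 - 1065835) + 836202)) = √(-4/77803 + ((937589 - 1065835) + 836202)) = √(-4/77803 + (-128246 + 836202)) = √(-4/77803 + 707956) = √(55081100664/77803) = 6*√983809659082/7073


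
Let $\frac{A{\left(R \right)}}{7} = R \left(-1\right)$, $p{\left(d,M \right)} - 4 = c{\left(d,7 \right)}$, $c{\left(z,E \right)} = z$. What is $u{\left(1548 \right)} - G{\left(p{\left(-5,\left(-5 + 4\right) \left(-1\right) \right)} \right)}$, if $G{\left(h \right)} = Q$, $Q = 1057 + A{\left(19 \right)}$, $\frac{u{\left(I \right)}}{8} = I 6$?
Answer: $73380$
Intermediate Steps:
$p{\left(d,M \right)} = 4 + d$
$A{\left(R \right)} = - 7 R$ ($A{\left(R \right)} = 7 R \left(-1\right) = 7 \left(- R\right) = - 7 R$)
$u{\left(I \right)} = 48 I$ ($u{\left(I \right)} = 8 I 6 = 8 \cdot 6 I = 48 I$)
$Q = 924$ ($Q = 1057 - 133 = 924$)
$G{\left(h \right)} = 924$
$u{\left(1548 \right)} - G{\left(p{\left(-5,\left(-5 + 4\right) \left(-1\right) \right)} \right)} = 48 \cdot 1548 - 924 = 74304 - 924 = 73380$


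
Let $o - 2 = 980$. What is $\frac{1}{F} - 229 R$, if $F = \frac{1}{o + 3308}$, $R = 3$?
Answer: $3603$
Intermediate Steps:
$o = 982$ ($o = 2 + 980 = 982$)
$F = \frac{1}{4290}$ ($F = \frac{1}{982 + 3308} = \frac{1}{4290} \approx 0.0002331$)
$\frac{1}{F} - 229 R = \frac{1}{\frac{1}{4290}} - 229 \cdot 3 = 4290 - 687 = 3603$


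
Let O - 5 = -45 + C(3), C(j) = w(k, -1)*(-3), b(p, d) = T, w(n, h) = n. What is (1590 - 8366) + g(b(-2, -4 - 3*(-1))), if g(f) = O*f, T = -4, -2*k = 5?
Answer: -6646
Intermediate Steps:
k = -5/2 (k = -½*5 = -5/2 ≈ -2.5000)
b(p, d) = -4
C(j) = 15/2 (C(j) = -5/2*(-3) = 15/2)
O = -65/2 (O = 5 + (-45 + 15/2) = 5 - 75/2 = -65/2 ≈ -32.500)
g(f) = -65*f/2
(1590 - 8366) + g(b(-2, -4 - 3*(-1))) = (1590 - 8366) - 65/2*(-4) = -6776 + 130 = -6646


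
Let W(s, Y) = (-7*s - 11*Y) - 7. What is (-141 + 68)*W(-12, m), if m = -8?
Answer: -12045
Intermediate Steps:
W(s, Y) = -7 - 11*Y - 7*s (W(s, Y) = (-11*Y - 7*s) - 7 = -7 - 11*Y - 7*s)
(-141 + 68)*W(-12, m) = (-141 + 68)*(-7 - 11*(-8) - 7*(-12)) = -73*(-7 + 88 + 84) = -73*165 = -12045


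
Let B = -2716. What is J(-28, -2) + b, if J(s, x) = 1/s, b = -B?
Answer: 76047/28 ≈ 2716.0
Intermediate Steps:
b = 2716 (b = -1*(-2716) = 2716)
J(-28, -2) + b = 1/(-28) + 2716 = -1/28 + 2716 = 76047/28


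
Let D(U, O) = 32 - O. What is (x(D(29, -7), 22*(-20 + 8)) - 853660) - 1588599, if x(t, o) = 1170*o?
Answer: -2751139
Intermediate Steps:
(x(D(29, -7), 22*(-20 + 8)) - 853660) - 1588599 = (1170*(22*(-20 + 8)) - 853660) - 1588599 = (1170*(22*(-12)) - 853660) - 1588599 = (1170*(-264) - 853660) - 1588599 = (-308880 - 853660) - 1588599 = -1162540 - 1588599 = -2751139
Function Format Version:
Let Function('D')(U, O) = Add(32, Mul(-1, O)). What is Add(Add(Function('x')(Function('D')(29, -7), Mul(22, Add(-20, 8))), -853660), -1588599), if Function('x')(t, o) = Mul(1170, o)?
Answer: -2751139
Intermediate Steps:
Add(Add(Function('x')(Function('D')(29, -7), Mul(22, Add(-20, 8))), -853660), -1588599) = Add(Add(Mul(1170, Mul(22, Add(-20, 8))), -853660), -1588599) = Add(Add(Mul(1170, Mul(22, -12)), -853660), -1588599) = Add(Add(Mul(1170, -264), -853660), -1588599) = Add(Add(-308880, -853660), -1588599) = Add(-1162540, -1588599) = -2751139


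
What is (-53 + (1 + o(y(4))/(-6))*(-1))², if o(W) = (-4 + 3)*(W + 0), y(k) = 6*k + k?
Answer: 30976/9 ≈ 3441.8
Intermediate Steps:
y(k) = 7*k
o(W) = -W
(-53 + (1 + o(y(4))/(-6))*(-1))² = (-53 + (1 - 7*4/(-6))*(-1))² = (-53 + (1 - 1*28*(-⅙))*(-1))² = (-53 + (1 - 28*(-⅙))*(-1))² = (-53 + (1 + 14/3)*(-1))² = (-53 + (17/3)*(-1))² = (-53 - 17/3)² = (-176/3)² = 30976/9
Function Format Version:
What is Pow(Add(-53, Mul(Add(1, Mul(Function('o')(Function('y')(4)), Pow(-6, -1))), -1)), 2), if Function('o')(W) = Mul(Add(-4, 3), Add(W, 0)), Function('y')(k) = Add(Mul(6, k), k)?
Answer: Rational(30976, 9) ≈ 3441.8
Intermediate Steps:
Function('y')(k) = Mul(7, k)
Function('o')(W) = Mul(-1, W)
Pow(Add(-53, Mul(Add(1, Mul(Function('o')(Function('y')(4)), Pow(-6, -1))), -1)), 2) = Pow(Add(-53, Mul(Add(1, Mul(Mul(-1, Mul(7, 4)), Pow(-6, -1))), -1)), 2) = Pow(Add(-53, Mul(Add(1, Mul(Mul(-1, 28), Rational(-1, 6))), -1)), 2) = Pow(Add(-53, Mul(Add(1, Mul(-28, Rational(-1, 6))), -1)), 2) = Pow(Add(-53, Mul(Add(1, Rational(14, 3)), -1)), 2) = Pow(Add(-53, Mul(Rational(17, 3), -1)), 2) = Pow(Add(-53, Rational(-17, 3)), 2) = Pow(Rational(-176, 3), 2) = Rational(30976, 9)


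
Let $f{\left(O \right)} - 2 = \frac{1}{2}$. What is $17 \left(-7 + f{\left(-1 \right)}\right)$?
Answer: $- \frac{153}{2} \approx -76.5$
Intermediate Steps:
$f{\left(O \right)} = \frac{5}{2}$ ($f{\left(O \right)} = 2 + \frac{1}{2} = \frac{5}{2}$)
$17 \left(-7 + f{\left(-1 \right)}\right) = 17 \left(-7 + \frac{5}{2}\right) = 17 \left(- \frac{9}{2}\right) = - \frac{153}{2}$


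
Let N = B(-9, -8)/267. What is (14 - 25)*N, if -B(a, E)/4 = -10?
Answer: -440/267 ≈ -1.6479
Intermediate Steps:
B(a, E) = 40 (B(a, E) = -4*(-10) = 40)
N = 40/267 ≈ 0.14981
(14 - 25)*N = (14 - 25)*(40/267) = -11*40/267 = -440/267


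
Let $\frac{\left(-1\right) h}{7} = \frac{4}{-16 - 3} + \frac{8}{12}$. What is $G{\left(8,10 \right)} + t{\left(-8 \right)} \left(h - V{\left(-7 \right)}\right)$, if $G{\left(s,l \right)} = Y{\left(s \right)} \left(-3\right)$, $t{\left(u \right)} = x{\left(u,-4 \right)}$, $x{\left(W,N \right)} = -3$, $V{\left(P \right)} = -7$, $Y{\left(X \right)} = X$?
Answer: $- \frac{673}{19} \approx -35.421$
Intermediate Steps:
$t{\left(u \right)} = -3$
$h = - \frac{182}{57}$ ($h = - 7 \left(\frac{4}{-16 - 3} + \frac{8}{12}\right) = - 7 \left(\frac{4}{-16 - 3} + 8 \cdot \frac{1}{12}\right) = - 7 \left(\frac{4}{-19} + \frac{2}{3}\right) = - 7 \left(4 \left(- \frac{1}{19}\right) + \frac{2}{3}\right) = - 7 \left(- \frac{4}{19} + \frac{2}{3}\right) = \left(-7\right) \frac{26}{57} = - \frac{182}{57} \approx -3.193$)
$G{\left(s,l \right)} = - 3 s$ ($G{\left(s,l \right)} = s \left(-3\right) = - 3 s$)
$G{\left(8,10 \right)} + t{\left(-8 \right)} \left(h - V{\left(-7 \right)}\right) = \left(-3\right) 8 - 3 \left(- \frac{182}{57} - -7\right) = -24 - 3 \left(- \frac{182}{57} + 7\right) = -24 - \frac{217}{19} = - \frac{673}{19}$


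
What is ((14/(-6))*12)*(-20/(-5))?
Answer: -112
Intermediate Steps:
((14/(-6))*12)*(-20/(-5)) = ((14*(-⅙))*12)*(-20*(-⅕)) = -7/3*12*4 = -28*4 = -112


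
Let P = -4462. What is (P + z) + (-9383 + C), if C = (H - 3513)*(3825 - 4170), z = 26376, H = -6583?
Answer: 3495651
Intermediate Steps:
C = 3483120 (C = (-6583 - 3513)*(3825 - 4170) = -10096*(-345) = 3483120)
(P + z) + (-9383 + C) = (-4462 + 26376) + (-9383 + 3483120) = 21914 + 3473737 = 3495651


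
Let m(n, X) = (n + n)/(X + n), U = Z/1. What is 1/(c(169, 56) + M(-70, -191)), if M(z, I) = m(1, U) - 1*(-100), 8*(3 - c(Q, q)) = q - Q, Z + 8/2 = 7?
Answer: 8/941 ≈ 0.0085016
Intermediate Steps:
Z = 3 (Z = -4 + 7 = 3)
c(Q, q) = 3 - q/8 + Q/8 (c(Q, q) = 3 - (q - Q)/8 = 3 + (-q/8 + Q/8) = 3 - q/8 + Q/8)
U = 3 (U = 3/1 = 3*1 = 3)
m(n, X) = 2*n/(X + n) (m(n, X) = (2*n)/(X + n) = 2*n/(X + n))
M(z, I) = 201/2 (M(z, I) = 2*1/(3 + 1) - 1*(-100) = 2*1/4 + 100 = 2*1*(¼) + 100 = ½ + 100 = 201/2)
1/(c(169, 56) + M(-70, -191)) = 1/((3 - ⅛*56 + (⅛)*169) + 201/2) = 1/((3 - 7 + 169/8) + 201/2) = 1/(137/8 + 201/2) = 1/(941/8) = 8/941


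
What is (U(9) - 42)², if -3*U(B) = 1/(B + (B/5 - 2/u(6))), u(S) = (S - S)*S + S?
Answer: 43546801/24649 ≈ 1766.7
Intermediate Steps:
u(S) = S (u(S) = 0*S + S = 0 + S = S)
U(B) = -1/(3*(-⅓ + 6*B/5)) (U(B) = -1/(3*(B + (B/5 - 2/6))) = -1/(3*(B + (B*(⅕) - 2*⅙))) = -1/(3*(B + (B/5 - ⅓))) = -1/(3*(B + (-⅓ + B/5))) = -1/(3*(-⅓ + 6*B/5)))
(U(9) - 42)² = (-5/(-5 + 18*9) - 42)² = (-5/(-5 + 162) - 42)² = (-5/157 - 42)² = (-6599/157)² = 43546801/24649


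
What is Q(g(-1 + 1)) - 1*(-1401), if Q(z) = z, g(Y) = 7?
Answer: 1408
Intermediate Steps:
Q(g(-1 + 1)) - 1*(-1401) = 7 - 1*(-1401) = 7 + 1401 = 1408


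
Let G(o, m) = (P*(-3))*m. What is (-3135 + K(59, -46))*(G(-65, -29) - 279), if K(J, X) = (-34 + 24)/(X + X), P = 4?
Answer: -432615/2 ≈ -2.1631e+5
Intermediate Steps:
G(o, m) = -12*m (G(o, m) = (4*(-3))*m = -12*m)
K(J, X) = -5/X (K(J, X) = -10*1/(2*X) = -5/X)
(-3135 + K(59, -46))*(G(-65, -29) - 279) = (-3135 - 5/(-46))*(-12*(-29) - 279) = (-3135 - 5*(-1/46))*(348 - 279) = (-3135 + 5/46)*69 = -144205/46*69 = -432615/2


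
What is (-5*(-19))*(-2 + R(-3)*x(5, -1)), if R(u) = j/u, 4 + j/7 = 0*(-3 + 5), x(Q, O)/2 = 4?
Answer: 20710/3 ≈ 6903.3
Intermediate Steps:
x(Q, O) = 8 (x(Q, O) = 2*4 = 8)
j = -28 (j = -28 + 7*(0*(-3 + 5)) = -28 + 7*(0*2) = -28 + 7*0 = -28 + 0 = -28)
R(u) = -28/u
(-5*(-19))*(-2 + R(-3)*x(5, -1)) = (-5*(-19))*(-2 - 28/(-3)*8) = 95*(-2 - 28*(-⅓)*8) = 95*(-2 + (28/3)*8) = 95*(-2 + 224/3) = 95*(218/3) = 20710/3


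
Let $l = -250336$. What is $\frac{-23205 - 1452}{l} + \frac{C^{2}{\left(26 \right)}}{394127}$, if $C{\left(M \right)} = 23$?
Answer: $\frac{9850417183}{98664176672} \approx 0.099838$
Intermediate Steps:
$\frac{-23205 - 1452}{l} + \frac{C^{2}{\left(26 \right)}}{394127} = \frac{-23205 - 1452}{-250336} + \frac{23^{2}}{394127} = \left(-23205 - 1452\right) \left(- \frac{1}{250336}\right) + 529 \cdot \frac{1}{394127} = \left(-24657\right) \left(- \frac{1}{250336}\right) + \frac{529}{394127} = \frac{24657}{250336} + \frac{529}{394127} = \frac{9850417183}{98664176672}$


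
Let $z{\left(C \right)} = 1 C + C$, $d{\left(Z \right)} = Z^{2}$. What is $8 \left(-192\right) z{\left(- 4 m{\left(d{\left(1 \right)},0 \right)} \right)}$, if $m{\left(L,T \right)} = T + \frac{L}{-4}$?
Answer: $-3072$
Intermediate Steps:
$m{\left(L,T \right)} = T - \frac{L}{4}$ ($m{\left(L,T \right)} = T + L \left(- \frac{1}{4}\right) = T - \frac{L}{4}$)
$z{\left(C \right)} = 2 C$ ($z{\left(C \right)} = C + C = 2 C$)
$8 \left(-192\right) z{\left(- 4 m{\left(d{\left(1 \right)},0 \right)} \right)} = 8 \left(-192\right) 2 \left(- 4 \left(0 - \frac{1^{2}}{4}\right)\right) = - 1536 \cdot 2 \left(- 4 \left(0 - \frac{1}{4}\right)\right) = - 1536 \cdot 2 \left(\left(-4\right) \left(- \frac{1}{4}\right)\right) = - 1536 \cdot 2 \cdot 1 = \left(-1536\right) 2 = -3072$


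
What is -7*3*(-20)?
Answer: 420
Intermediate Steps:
-7*3*(-20) = -21*(-20) = 420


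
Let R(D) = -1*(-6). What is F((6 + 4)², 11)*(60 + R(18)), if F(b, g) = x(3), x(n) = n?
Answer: 198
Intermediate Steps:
R(D) = 6
F(b, g) = 3
F((6 + 4)², 11)*(60 + R(18)) = 3*(60 + 6) = 3*66 = 198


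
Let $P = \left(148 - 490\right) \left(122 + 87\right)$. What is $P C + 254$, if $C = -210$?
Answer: $15010634$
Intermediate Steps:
$P = -71478$ ($P = \left(-342\right) 209 = -71478$)
$P C + 254 = \left(-71478\right) \left(-210\right) + 254 = 15010380 + 254 = 15010634$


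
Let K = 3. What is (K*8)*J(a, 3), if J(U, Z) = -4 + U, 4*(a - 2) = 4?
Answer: -24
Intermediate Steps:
a = 3 (a = 2 + (¼)*4 = 2 + 1 = 3)
(K*8)*J(a, 3) = (3*8)*(-4 + 3) = 24*(-1) = -24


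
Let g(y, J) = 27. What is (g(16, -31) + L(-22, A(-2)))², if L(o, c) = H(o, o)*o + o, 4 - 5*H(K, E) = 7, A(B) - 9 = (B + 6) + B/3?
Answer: 8281/25 ≈ 331.24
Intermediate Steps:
A(B) = 15 + 4*B/3 (A(B) = 9 + ((B + 6) + B/3) = 9 + ((6 + B) + B*(⅓)) = 9 + ((6 + B) + B/3) = 9 + (6 + 4*B/3) = 15 + 4*B/3)
H(K, E) = -⅗ (H(K, E) = ⅘ - ⅕*7 = ⅘ - 7/5 = -⅗)
L(o, c) = 2*o/5 (L(o, c) = -3*o/5 + o = 2*o/5)
(g(16, -31) + L(-22, A(-2)))² = (27 + (⅖)*(-22))² = (27 - 44/5)² = (91/5)² = 8281/25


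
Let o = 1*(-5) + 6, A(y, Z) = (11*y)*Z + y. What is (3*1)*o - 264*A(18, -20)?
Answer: 1040691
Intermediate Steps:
A(y, Z) = y + 11*Z*y (A(y, Z) = 11*Z*y + y = y + 11*Z*y)
o = 1 (o = -5 + 6 = 1)
(3*1)*o - 264*A(18, -20) = (3*1)*1 - 4752*(1 + 11*(-20)) = 3*1 - 4752*(1 - 220) = 3 - 4752*(-219) = 3 - 264*(-3942) = 3 + 1040688 = 1040691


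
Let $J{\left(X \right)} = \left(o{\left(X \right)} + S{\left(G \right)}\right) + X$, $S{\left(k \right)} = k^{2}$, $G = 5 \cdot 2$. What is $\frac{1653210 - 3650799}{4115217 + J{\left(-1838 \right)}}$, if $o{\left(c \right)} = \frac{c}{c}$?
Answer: $- \frac{665863}{1371160} \approx -0.48562$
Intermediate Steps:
$o{\left(c \right)} = 1$
$G = 10$
$J{\left(X \right)} = 101 + X$ ($J{\left(X \right)} = \left(1 + 10^{2}\right) + X = \left(1 + 100\right) + X = 101 + X$)
$\frac{1653210 - 3650799}{4115217 + J{\left(-1838 \right)}} = \frac{1653210 - 3650799}{4115217 + \left(101 - 1838\right)} = - \frac{1997589}{4115217 - 1737} = - \frac{1997589}{4113480} = \left(-1997589\right) \frac{1}{4113480} = - \frac{665863}{1371160}$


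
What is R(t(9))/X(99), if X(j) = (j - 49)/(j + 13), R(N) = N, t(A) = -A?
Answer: -504/25 ≈ -20.160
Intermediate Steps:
X(j) = (-49 + j)/(13 + j)
R(t(9))/X(99) = (-1*9)/(((-49 + 99)/(13 + 99))) = -9/(50/112) = -9/((1/112)*50) = -9/25/56 = -9*56/25 = -504/25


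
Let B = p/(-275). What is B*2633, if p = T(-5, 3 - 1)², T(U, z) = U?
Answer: -2633/11 ≈ -239.36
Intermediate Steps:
p = 25 (p = (-5)² = 25)
B = -1/11 (B = 25/(-275) = 25*(-1/275) = -1/11 ≈ -0.090909)
B*2633 = -1/11*2633 = -2633/11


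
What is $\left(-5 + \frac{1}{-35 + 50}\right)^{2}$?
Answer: $\frac{5476}{225} \approx 24.338$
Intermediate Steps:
$\left(-5 + \frac{1}{-35 + 50}\right)^{2} = \left(-5 + \frac{1}{15}\right)^{2} = \left(- \frac{74}{15}\right)^{2} = \frac{5476}{225}$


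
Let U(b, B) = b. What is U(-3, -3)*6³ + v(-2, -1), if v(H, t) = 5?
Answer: -643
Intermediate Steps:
U(-3, -3)*6³ + v(-2, -1) = -3*6³ + 5 = -3*216 + 5 = -648 + 5 = -643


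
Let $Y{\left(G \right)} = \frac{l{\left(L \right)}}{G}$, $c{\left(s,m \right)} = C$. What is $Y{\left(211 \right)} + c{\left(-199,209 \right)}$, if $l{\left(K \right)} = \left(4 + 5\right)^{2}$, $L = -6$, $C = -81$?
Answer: $- \frac{17010}{211} \approx -80.616$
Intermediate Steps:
$c{\left(s,m \right)} = -81$
$l{\left(K \right)} = 81$ ($l{\left(K \right)} = 9^{2} = 81$)
$Y{\left(G \right)} = \frac{81}{G}$
$Y{\left(211 \right)} + c{\left(-199,209 \right)} = \frac{81}{211} - 81 = - \frac{17010}{211}$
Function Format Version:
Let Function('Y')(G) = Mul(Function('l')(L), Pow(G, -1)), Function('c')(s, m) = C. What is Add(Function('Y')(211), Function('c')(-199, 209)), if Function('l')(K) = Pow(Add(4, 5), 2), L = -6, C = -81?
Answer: Rational(-17010, 211) ≈ -80.616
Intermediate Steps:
Function('c')(s, m) = -81
Function('l')(K) = 81 (Function('l')(K) = Pow(9, 2) = 81)
Function('Y')(G) = Mul(81, Pow(G, -1))
Add(Function('Y')(211), Function('c')(-199, 209)) = Add(Mul(81, Pow(211, -1)), -81) = Add(Mul(81, Rational(1, 211)), -81) = Add(Rational(81, 211), -81) = Rational(-17010, 211)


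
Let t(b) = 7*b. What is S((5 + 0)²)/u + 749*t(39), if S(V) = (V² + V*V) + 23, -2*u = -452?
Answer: 46213075/226 ≈ 2.0448e+5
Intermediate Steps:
u = 226 (u = -½*(-452) = 226)
S(V) = 23 + 2*V² (S(V) = (V² + V²) + 23 = 2*V² + 23 = 23 + 2*V²)
S((5 + 0)²)/u + 749*t(39) = (23 + 2*((5 + 0)²)²)/226 + 749*(7*39) = (23 + 2*(5²)²)*(1/226) + 749*273 = (23 + 2*25²)*(1/226) + 204477 = (23 + 2*625)*(1/226) + 204477 = (23 + 1250)*(1/226) + 204477 = 1273*(1/226) + 204477 = 1273/226 + 204477 = 46213075/226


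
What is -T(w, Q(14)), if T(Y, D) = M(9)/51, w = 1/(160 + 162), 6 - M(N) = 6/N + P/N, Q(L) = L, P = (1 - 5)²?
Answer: -32/459 ≈ -0.069717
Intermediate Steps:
P = 16 (P = (-4)² = 16)
M(N) = 6 - 22/N (M(N) = 6 - (6/N + 16/N) = 6 - 22/N)
w = 1/322 ≈ 0.0031056
T(Y, D) = 32/459 (T(Y, D) = (6 - 22/9)/51 = (6 - 22*⅑)*(1/51) = (6 - 22/9)*(1/51) = (32/9)*(1/51) = 32/459)
-T(w, Q(14)) = -1*32/459 = -32/459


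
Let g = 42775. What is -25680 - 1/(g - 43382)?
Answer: -15587759/607 ≈ -25680.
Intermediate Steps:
-25680 - 1/(g - 43382) = -25680 - 1/(42775 - 43382) = -25680 - 1/(-607) = -25680 - 1*(-1/607) = -25680 + 1/607 = -15587759/607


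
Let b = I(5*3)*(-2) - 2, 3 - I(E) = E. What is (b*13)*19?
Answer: 5434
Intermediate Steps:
I(E) = 3 - E
b = 22 (b = (3 - 5*3)*(-2) - 2 = (3 - 1*15)*(-2) - 2 = (3 - 15)*(-2) - 2 = -12*(-2) - 2 = 24 - 2 = 22)
(b*13)*19 = (22*13)*19 = 286*19 = 5434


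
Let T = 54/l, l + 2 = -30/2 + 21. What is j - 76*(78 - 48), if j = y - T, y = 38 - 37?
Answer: -4585/2 ≈ -2292.5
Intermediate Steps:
l = 4 (l = -2 + (-30/2 + 21) = -2 + (-30*½ + 21) = -2 + (-15 + 21) = -2 + 6 = 4)
y = 1
T = 27/2 (T = 54/4 = 54*(¼) = 27/2 ≈ 13.500)
j = -25/2 (j = 1 - 1*27/2 = 1 - 27/2 = -25/2 ≈ -12.500)
j - 76*(78 - 48) = -25/2 - 76*(78 - 48) = -25/2 - 76*30 = -25/2 - 2280 = -4585/2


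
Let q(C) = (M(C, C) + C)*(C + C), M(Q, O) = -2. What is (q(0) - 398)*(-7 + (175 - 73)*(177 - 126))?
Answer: -2067610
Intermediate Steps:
q(C) = 2*C*(-2 + C) (q(C) = (-2 + C)*(C + C) = (-2 + C)*(2*C) = 2*C*(-2 + C))
(q(0) - 398)*(-7 + (175 - 73)*(177 - 126)) = (2*0*(-2 + 0) - 398)*(-7 + (175 - 73)*(177 - 126)) = (2*0*(-2) - 398)*(-7 + 102*51) = (0 - 398)*(-7 + 5202) = -398*5195 = -2067610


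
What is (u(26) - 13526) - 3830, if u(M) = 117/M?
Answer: -34703/2 ≈ -17352.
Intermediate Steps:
(u(26) - 13526) - 3830 = (117/26 - 13526) - 3830 = (117*(1/26) - 13526) - 3830 = (9/2 - 13526) - 3830 = -27043/2 - 3830 = -34703/2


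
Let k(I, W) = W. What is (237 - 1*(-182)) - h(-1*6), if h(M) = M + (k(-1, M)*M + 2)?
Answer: 387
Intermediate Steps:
h(M) = 2 + M + M**2 (h(M) = M + (M*M + 2) = M + (M**2 + 2) = M + (2 + M**2) = 2 + M + M**2)
(237 - 1*(-182)) - h(-1*6) = (237 - 1*(-182)) - (2 - 1*6 + (-1*6)**2) = (237 + 182) - (2 - 6 + (-6)**2) = 419 - (2 - 6 + 36) = 419 - 1*32 = 419 - 32 = 387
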